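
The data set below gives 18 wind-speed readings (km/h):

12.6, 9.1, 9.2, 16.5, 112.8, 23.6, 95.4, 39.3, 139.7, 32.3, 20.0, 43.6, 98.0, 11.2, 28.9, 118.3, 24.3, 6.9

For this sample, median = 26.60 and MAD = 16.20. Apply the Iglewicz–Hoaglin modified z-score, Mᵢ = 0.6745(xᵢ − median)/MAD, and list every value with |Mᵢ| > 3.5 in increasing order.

112.8, 118.3, 139.7

|Mᵢ| > 3.5 ⇔ |xᵢ − 26.60| > 3.5·16.20/0.6745 = 84.06.
So outliers lie outside [-57.46, 110.66].
112.8: M = 3.59 → outlier.
118.3: M = 3.82 → outlier.
139.7: M = 4.71 → outlier.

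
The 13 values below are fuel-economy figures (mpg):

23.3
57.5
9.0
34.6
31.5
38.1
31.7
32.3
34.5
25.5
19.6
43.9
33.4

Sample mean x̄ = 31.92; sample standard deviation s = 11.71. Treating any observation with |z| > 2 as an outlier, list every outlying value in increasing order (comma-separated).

57.5

Cutoffs at x̄ ± 2s: 31.92 ± 2·11.71 = [8.50, 55.34].
57.5: z = 2.18, |z| > 2 → outlier.
Every other value lies within [8.50, 55.34].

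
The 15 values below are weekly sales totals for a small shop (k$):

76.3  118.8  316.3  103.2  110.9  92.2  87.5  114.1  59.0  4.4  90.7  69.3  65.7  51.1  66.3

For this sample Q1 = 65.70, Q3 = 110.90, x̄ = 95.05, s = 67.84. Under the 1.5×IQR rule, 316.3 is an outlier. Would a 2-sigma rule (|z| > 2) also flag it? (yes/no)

z = (316.3 − 95.05) / 67.84 = 3.26.
|z| = 3.26 > 2.

yes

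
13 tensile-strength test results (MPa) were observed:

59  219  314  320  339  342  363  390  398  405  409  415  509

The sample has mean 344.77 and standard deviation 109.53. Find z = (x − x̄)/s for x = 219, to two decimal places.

-1.15

z = (219 − 344.77) / 109.53 = -1.15.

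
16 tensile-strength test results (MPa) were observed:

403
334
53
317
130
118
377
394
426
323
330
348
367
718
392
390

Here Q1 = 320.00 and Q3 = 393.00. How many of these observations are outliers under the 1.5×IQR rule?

4

IQR = 73.00; fences at 320.00 − 109.50 = 210.50 and 393.00 + 109.50 = 502.50.
Outside the cutoffs: 53, 118, 130, 718.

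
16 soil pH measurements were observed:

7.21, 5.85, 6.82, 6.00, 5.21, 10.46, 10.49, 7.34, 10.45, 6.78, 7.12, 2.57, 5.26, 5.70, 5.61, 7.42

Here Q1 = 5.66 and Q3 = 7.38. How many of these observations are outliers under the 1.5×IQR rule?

4

IQR = 1.72; fences at 5.66 − 2.58 = 3.08 and 7.38 + 2.58 = 9.96.
Outside the cutoffs: 2.57, 10.45, 10.46, 10.49.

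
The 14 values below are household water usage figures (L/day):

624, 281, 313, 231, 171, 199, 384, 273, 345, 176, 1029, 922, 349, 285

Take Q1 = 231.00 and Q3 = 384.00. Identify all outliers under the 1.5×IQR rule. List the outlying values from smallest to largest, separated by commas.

624, 922, 1029

IQR = Q3 − Q1 = 384.00 − 231.00 = 153.00.
Lower fence = Q1 − 1.5·IQR = 231.00 − 229.50 = 1.50.
Upper fence = Q3 + 1.5·IQR = 384.00 + 229.50 = 613.50.
624 > 613.50 → outlier.
922 > 613.50 → outlier.
1029 > 613.50 → outlier.
All remaining values lie within [1.50, 613.50].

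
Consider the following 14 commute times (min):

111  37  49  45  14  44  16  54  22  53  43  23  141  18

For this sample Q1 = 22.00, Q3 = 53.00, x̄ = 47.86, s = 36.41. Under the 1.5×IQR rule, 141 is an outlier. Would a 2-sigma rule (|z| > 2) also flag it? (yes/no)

yes

z = (141 − 47.86) / 36.41 = 2.56.
|z| = 2.56 > 2.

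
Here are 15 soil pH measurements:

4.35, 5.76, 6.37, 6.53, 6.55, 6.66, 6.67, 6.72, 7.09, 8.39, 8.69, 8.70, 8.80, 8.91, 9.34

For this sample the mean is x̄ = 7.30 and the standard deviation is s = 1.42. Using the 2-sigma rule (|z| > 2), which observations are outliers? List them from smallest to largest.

4.35

Cutoffs at x̄ ± 2s: 7.30 ± 2·1.42 = [4.46, 10.14].
4.35: z = -2.08, |z| > 2 → outlier.
Every other value lies within [4.46, 10.14].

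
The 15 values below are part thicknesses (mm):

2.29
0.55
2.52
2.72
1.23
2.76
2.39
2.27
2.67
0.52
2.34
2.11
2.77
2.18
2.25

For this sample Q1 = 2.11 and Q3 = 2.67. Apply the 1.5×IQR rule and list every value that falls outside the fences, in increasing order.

0.52, 0.55, 1.23

IQR = Q3 − Q1 = 2.67 − 2.11 = 0.56.
Lower fence = Q1 − 1.5·IQR = 2.11 − 0.84 = 1.27.
Upper fence = Q3 + 1.5·IQR = 2.67 + 0.84 = 3.51.
0.52 < 1.27 → outlier.
0.55 < 1.27 → outlier.
1.23 < 1.27 → outlier.
All remaining values lie within [1.27, 3.51].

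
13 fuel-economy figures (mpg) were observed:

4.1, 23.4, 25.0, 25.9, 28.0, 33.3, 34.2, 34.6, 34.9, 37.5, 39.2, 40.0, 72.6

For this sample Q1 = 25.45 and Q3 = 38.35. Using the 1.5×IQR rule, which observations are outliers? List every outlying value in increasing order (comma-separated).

IQR = Q3 − Q1 = 38.35 − 25.45 = 12.90.
Lower fence = Q1 − 1.5·IQR = 25.45 − 19.35 = 6.10.
Upper fence = Q3 + 1.5·IQR = 38.35 + 19.35 = 57.70.
4.1 < 6.10 → outlier.
72.6 > 57.70 → outlier.
All remaining values lie within [6.10, 57.70].

4.1, 72.6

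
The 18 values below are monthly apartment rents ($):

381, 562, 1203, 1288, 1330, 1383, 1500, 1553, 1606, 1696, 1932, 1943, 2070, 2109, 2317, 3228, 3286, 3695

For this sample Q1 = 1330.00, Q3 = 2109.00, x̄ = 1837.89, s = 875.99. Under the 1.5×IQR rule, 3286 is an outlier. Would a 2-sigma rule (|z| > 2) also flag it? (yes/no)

z = (3286 − 1837.89) / 875.99 = 1.65.
|z| = 1.65 ≤ 2.

no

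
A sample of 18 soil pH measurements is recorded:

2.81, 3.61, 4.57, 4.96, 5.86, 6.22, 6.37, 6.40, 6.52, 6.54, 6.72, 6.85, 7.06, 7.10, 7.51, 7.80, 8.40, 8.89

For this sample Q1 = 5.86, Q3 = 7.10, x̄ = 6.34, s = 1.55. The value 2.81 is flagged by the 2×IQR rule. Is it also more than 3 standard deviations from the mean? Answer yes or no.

no

z = (2.81 − 6.34) / 1.55 = -2.28.
|z| = 2.28 ≤ 3.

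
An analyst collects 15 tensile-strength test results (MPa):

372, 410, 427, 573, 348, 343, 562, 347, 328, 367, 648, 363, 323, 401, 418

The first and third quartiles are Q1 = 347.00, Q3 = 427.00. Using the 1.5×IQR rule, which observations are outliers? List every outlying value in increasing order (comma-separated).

IQR = Q3 − Q1 = 427.00 − 347.00 = 80.00.
Lower fence = Q1 − 1.5·IQR = 347.00 − 120.00 = 227.00.
Upper fence = Q3 + 1.5·IQR = 427.00 + 120.00 = 547.00.
562 > 547.00 → outlier.
573 > 547.00 → outlier.
648 > 547.00 → outlier.
All remaining values lie within [227.00, 547.00].

562, 573, 648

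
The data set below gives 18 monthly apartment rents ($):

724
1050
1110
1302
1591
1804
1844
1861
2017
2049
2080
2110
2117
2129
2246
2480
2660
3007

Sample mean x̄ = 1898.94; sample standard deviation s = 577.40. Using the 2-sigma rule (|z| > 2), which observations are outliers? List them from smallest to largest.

724

Cutoffs at x̄ ± 2s: 1898.94 ± 2·577.40 = [744.14, 3053.74].
724: z = -2.03, |z| > 2 → outlier.
Every other value lies within [744.14, 3053.74].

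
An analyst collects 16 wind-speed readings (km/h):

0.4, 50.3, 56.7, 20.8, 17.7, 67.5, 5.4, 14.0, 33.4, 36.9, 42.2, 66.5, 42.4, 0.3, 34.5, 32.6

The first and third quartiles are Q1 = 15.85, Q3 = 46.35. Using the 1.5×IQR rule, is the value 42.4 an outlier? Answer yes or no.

IQR = Q3 − Q1 = 46.35 − 15.85 = 30.50.
Lower fence = Q1 − 1.5·IQR = 15.85 − 45.75 = -29.90.
Upper fence = Q3 + 1.5·IQR = 46.35 + 45.75 = 92.10.
42.4 lies within [-29.90, 92.10].

no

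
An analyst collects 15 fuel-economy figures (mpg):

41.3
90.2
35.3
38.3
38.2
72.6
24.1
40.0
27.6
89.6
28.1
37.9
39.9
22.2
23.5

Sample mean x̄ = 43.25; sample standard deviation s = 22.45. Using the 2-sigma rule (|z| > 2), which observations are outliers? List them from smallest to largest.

89.6, 90.2

Cutoffs at x̄ ± 2s: 43.25 ± 2·22.45 = [-1.65, 88.15].
89.6: z = 2.06, |z| > 2 → outlier.
90.2: z = 2.09, |z| > 2 → outlier.
Every other value lies within [-1.65, 88.15].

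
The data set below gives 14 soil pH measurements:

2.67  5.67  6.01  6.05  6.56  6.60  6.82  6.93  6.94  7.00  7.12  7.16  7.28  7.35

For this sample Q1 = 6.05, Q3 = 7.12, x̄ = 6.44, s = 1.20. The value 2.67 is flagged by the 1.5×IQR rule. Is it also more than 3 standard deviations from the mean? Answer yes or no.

z = (2.67 − 6.44) / 1.20 = -3.14.
|z| = 3.14 > 3.

yes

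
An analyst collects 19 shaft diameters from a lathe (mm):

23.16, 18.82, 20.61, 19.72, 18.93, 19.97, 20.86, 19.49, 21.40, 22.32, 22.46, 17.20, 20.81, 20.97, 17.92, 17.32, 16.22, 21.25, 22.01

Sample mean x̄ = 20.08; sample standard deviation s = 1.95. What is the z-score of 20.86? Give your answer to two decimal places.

0.40

z = (20.86 − 20.08) / 1.95 = 0.40.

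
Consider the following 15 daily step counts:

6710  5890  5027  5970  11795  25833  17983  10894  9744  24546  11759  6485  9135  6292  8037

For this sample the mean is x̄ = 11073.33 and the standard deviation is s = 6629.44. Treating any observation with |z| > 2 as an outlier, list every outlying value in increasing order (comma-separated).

24546, 25833

Cutoffs at x̄ ± 2s: 11073.33 ± 2·6629.44 = [-2185.55, 24332.21].
24546: z = 2.03, |z| > 2 → outlier.
25833: z = 2.23, |z| > 2 → outlier.
Every other value lies within [-2185.55, 24332.21].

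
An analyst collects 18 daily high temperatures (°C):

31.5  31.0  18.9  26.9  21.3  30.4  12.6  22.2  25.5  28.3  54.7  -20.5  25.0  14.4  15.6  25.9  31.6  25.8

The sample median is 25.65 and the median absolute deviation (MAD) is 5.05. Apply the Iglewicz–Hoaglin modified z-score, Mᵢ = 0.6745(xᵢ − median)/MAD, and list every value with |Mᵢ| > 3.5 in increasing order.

-20.5, 54.7

|Mᵢ| > 3.5 ⇔ |xᵢ − 25.65| > 3.5·5.05/0.6745 = 26.20.
So outliers lie outside [-0.55, 51.85].
-20.5: M = -6.16 → outlier.
54.7: M = 3.88 → outlier.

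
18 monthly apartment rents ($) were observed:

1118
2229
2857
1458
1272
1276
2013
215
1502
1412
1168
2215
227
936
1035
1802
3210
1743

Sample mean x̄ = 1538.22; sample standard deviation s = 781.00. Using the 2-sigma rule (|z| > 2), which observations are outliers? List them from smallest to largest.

Cutoffs at x̄ ± 2s: 1538.22 ± 2·781.00 = [-23.78, 3100.22].
3210: z = 2.14, |z| > 2 → outlier.
Every other value lies within [-23.78, 3100.22].

3210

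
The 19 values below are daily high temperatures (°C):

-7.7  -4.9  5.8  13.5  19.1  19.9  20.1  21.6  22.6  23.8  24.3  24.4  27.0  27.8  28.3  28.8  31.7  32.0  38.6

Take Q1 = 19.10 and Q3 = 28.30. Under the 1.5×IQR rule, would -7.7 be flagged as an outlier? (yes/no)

IQR = Q3 − Q1 = 28.30 − 19.10 = 9.20.
Lower fence = Q1 − 1.5·IQR = 19.10 − 13.80 = 5.30.
Upper fence = Q3 + 1.5·IQR = 28.30 + 13.80 = 42.10.
-7.7 lies below the lower fence.

yes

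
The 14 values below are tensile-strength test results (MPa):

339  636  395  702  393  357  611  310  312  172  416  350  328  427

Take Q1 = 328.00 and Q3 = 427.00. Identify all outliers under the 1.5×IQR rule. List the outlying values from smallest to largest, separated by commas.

172, 611, 636, 702

IQR = Q3 − Q1 = 427.00 − 328.00 = 99.00.
Lower fence = Q1 − 1.5·IQR = 328.00 − 148.50 = 179.50.
Upper fence = Q3 + 1.5·IQR = 427.00 + 148.50 = 575.50.
172 < 179.50 → outlier.
611 > 575.50 → outlier.
636 > 575.50 → outlier.
702 > 575.50 → outlier.
All remaining values lie within [179.50, 575.50].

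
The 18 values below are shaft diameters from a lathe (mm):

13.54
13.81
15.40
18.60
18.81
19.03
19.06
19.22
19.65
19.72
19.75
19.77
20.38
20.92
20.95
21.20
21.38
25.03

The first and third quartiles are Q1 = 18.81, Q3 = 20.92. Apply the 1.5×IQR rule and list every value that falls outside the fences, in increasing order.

13.54, 13.81, 15.40, 25.03

IQR = Q3 − Q1 = 20.92 − 18.81 = 2.11.
Lower fence = Q1 − 1.5·IQR = 18.81 − 3.165 = 15.645.
Upper fence = Q3 + 1.5·IQR = 20.92 + 3.165 = 24.085.
13.54 < 15.645 → outlier.
13.81 < 15.645 → outlier.
15.40 < 15.645 → outlier.
25.03 > 24.085 → outlier.
All remaining values lie within [15.645, 24.085].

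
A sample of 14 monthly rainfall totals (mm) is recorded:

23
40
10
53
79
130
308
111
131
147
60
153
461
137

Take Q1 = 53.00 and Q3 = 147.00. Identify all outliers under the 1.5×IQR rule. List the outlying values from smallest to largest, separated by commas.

308, 461

IQR = Q3 − Q1 = 147.00 − 53.00 = 94.00.
Lower fence = Q1 − 1.5·IQR = 53.00 − 141.00 = -88.00.
Upper fence = Q3 + 1.5·IQR = 147.00 + 141.00 = 288.00.
308 > 288.00 → outlier.
461 > 288.00 → outlier.
All remaining values lie within [-88.00, 288.00].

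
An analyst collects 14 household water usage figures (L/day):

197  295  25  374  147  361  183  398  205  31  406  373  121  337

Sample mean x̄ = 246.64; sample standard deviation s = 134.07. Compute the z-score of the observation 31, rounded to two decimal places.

-1.61

z = (31 − 246.64) / 134.07 = -1.61.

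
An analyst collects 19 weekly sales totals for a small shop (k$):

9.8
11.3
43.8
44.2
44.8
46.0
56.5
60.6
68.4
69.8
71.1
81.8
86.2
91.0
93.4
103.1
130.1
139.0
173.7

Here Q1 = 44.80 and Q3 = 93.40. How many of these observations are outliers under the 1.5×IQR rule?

1

IQR = 48.60; fences at 44.80 − 72.90 = -28.10 and 93.40 + 72.90 = 166.30.
Outside the cutoffs: 173.7.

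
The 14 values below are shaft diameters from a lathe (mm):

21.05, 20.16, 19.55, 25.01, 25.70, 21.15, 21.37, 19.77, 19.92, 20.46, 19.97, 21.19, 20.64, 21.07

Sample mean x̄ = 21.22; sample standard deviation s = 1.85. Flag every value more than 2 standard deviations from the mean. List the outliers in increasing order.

Cutoffs at x̄ ± 2s: 21.22 ± 2·1.85 = [17.52, 24.92].
25.01: z = 2.05, |z| > 2 → outlier.
25.70: z = 2.42, |z| > 2 → outlier.
Every other value lies within [17.52, 24.92].

25.01, 25.70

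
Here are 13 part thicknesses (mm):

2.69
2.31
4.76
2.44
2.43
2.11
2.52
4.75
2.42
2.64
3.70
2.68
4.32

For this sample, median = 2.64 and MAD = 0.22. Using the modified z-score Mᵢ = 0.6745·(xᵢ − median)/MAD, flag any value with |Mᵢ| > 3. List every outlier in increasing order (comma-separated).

3.70, 4.32, 4.75, 4.76

|Mᵢ| > 3 ⇔ |xᵢ − 2.64| > 3·0.22/0.6745 = 0.98.
So outliers lie outside [1.66, 3.62].
3.70: M = 3.25 → outlier.
4.32: M = 5.15 → outlier.
4.75: M = 6.47 → outlier.
4.76: M = 6.50 → outlier.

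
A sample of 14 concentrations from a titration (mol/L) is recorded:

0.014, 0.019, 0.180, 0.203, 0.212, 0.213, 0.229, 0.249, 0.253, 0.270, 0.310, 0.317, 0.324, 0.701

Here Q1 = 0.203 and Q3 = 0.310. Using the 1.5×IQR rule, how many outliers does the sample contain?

IQR = 0.107; fences at 0.203 − 0.1605 = 0.0425 and 0.310 + 0.1605 = 0.4705.
Outside the cutoffs: 0.014, 0.019, 0.701.

3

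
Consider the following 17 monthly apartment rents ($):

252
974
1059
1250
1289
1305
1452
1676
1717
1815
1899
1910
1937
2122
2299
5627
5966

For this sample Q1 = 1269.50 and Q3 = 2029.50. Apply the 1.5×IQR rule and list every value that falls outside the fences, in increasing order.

IQR = Q3 − Q1 = 2029.50 − 1269.50 = 760.00.
Lower fence = Q1 − 1.5·IQR = 1269.50 − 1140.00 = 129.50.
Upper fence = Q3 + 1.5·IQR = 2029.50 + 1140.00 = 3169.50.
5627 > 3169.50 → outlier.
5966 > 3169.50 → outlier.
All remaining values lie within [129.50, 3169.50].

5627, 5966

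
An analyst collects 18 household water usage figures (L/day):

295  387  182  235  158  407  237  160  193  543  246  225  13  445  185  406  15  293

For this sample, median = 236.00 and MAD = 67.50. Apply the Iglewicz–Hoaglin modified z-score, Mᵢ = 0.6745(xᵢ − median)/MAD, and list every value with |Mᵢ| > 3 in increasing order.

543

|Mᵢ| > 3 ⇔ |xᵢ − 236.00| > 3·67.50/0.6745 = 300.22.
So outliers lie outside [-64.22, 536.22].
543: M = 3.07 → outlier.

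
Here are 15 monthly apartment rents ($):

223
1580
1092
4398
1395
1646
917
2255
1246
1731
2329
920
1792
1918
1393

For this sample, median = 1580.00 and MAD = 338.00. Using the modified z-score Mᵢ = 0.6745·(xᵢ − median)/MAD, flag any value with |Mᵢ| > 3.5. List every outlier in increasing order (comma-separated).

|Mᵢ| > 3.5 ⇔ |xᵢ − 1580.00| > 3.5·338.00/0.6745 = 1753.89.
So outliers lie outside [-173.89, 3333.89].
4398: M = 5.62 → outlier.

4398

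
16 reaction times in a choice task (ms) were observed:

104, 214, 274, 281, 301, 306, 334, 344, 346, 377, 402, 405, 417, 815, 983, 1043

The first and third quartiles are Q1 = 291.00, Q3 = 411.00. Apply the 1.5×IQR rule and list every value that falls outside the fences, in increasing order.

104, 815, 983, 1043

IQR = Q3 − Q1 = 411.00 − 291.00 = 120.00.
Lower fence = Q1 − 1.5·IQR = 291.00 − 180.00 = 111.00.
Upper fence = Q3 + 1.5·IQR = 411.00 + 180.00 = 591.00.
104 < 111.00 → outlier.
815 > 591.00 → outlier.
983 > 591.00 → outlier.
1043 > 591.00 → outlier.
All remaining values lie within [111.00, 591.00].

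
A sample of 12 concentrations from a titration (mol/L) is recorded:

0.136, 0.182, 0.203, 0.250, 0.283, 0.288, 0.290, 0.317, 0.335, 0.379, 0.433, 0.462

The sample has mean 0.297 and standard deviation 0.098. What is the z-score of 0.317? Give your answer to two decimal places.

z = (0.317 − 0.297) / 0.098 = 0.20.

0.20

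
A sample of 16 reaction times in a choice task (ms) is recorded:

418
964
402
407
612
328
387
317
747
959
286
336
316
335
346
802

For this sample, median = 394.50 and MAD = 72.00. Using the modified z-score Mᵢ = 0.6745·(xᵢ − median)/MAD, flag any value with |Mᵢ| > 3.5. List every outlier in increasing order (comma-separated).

|Mᵢ| > 3.5 ⇔ |xᵢ − 394.50| > 3.5·72.00/0.6745 = 373.61.
So outliers lie outside [20.89, 768.11].
802: M = 3.82 → outlier.
959: M = 5.29 → outlier.
964: M = 5.34 → outlier.

802, 959, 964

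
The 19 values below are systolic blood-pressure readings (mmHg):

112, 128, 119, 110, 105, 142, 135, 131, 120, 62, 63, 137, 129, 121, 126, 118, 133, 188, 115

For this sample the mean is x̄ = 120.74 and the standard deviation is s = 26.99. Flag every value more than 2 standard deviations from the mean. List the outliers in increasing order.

Cutoffs at x̄ ± 2s: 120.74 ± 2·26.99 = [66.76, 174.72].
62: z = -2.18, |z| > 2 → outlier.
63: z = -2.14, |z| > 2 → outlier.
188: z = 2.49, |z| > 2 → outlier.
Every other value lies within [66.76, 174.72].

62, 63, 188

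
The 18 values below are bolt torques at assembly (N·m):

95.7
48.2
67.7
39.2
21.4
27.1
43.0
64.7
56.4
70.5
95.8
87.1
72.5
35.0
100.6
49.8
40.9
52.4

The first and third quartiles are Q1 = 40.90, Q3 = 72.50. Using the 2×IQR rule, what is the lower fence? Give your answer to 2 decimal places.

-22.30

IQR = Q3 − Q1 = 72.50 − 40.90 = 31.60.
Lower fence = Q1 − 2·IQR = 40.90 − 63.20 = -22.30.
Upper fence = Q3 + 2·IQR = 72.50 + 63.20 = 135.70.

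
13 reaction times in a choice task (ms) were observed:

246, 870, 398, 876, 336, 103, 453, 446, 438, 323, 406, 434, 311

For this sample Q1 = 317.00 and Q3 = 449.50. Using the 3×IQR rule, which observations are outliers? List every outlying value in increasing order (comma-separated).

870, 876

IQR = Q3 − Q1 = 449.50 − 317.00 = 132.50.
Lower fence = Q1 − 3·IQR = 317.00 − 397.50 = -80.50.
Upper fence = Q3 + 3·IQR = 449.50 + 397.50 = 847.00.
870 > 847.00 → outlier.
876 > 847.00 → outlier.
All remaining values lie within [-80.50, 847.00].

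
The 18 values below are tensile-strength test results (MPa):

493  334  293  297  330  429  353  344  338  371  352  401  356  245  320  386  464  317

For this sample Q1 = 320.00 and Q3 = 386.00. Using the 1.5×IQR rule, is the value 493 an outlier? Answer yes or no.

IQR = Q3 − Q1 = 386.00 − 320.00 = 66.00.
Lower fence = Q1 − 1.5·IQR = 320.00 − 99.00 = 221.00.
Upper fence = Q3 + 1.5·IQR = 386.00 + 99.00 = 485.00.
493 lies above the upper fence.

yes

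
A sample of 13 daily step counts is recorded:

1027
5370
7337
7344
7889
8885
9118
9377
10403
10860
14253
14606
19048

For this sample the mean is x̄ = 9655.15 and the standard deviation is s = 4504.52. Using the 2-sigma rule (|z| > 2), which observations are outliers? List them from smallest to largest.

19048

Cutoffs at x̄ ± 2s: 9655.15 ± 2·4504.52 = [646.11, 18664.19].
19048: z = 2.09, |z| > 2 → outlier.
Every other value lies within [646.11, 18664.19].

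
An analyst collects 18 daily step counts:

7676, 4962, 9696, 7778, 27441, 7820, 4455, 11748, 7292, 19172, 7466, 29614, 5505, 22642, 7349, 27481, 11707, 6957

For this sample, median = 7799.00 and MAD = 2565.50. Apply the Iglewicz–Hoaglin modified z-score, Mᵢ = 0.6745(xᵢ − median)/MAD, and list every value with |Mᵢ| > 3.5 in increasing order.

|Mᵢ| > 3.5 ⇔ |xᵢ − 7799.00| > 3.5·2565.50/0.6745 = 13312.45.
So outliers lie outside [-5513.45, 21111.45].
22642: M = 3.90 → outlier.
27441: M = 5.16 → outlier.
27481: M = 5.17 → outlier.
29614: M = 5.74 → outlier.

22642, 27441, 27481, 29614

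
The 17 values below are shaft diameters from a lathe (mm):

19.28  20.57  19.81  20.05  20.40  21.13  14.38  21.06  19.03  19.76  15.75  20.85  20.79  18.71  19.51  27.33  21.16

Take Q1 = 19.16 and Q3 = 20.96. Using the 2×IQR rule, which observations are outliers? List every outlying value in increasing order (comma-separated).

IQR = Q3 − Q1 = 20.96 − 19.16 = 1.80.
Lower fence = Q1 − 2·IQR = 19.16 − 3.60 = 15.56.
Upper fence = Q3 + 2·IQR = 20.96 + 3.60 = 24.56.
14.38 < 15.56 → outlier.
27.33 > 24.56 → outlier.
All remaining values lie within [15.56, 24.56].

14.38, 27.33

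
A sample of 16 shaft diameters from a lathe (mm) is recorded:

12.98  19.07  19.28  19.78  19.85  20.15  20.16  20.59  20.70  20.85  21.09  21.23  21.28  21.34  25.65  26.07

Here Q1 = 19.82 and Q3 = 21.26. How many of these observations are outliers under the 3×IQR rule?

3

IQR = 1.44; fences at 19.82 − 4.32 = 15.50 and 21.26 + 4.32 = 25.58.
Outside the cutoffs: 12.98, 25.65, 26.07.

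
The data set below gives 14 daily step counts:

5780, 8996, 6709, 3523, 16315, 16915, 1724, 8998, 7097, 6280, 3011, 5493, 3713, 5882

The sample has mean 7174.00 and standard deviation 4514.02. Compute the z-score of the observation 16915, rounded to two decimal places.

z = (16915 − 7174.00) / 4514.02 = 2.16.

2.16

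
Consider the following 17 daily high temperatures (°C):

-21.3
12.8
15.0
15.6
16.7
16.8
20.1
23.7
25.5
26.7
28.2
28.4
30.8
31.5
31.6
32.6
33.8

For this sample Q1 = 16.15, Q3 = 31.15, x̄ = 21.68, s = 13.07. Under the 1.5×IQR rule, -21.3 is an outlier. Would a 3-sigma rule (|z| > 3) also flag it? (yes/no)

yes

z = (-21.3 − 21.68) / 13.07 = -3.29.
|z| = 3.29 > 3.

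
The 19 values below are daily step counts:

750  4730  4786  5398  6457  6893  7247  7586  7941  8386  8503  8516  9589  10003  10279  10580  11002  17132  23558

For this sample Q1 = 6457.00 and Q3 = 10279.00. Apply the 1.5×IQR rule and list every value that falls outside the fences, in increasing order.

IQR = Q3 − Q1 = 10279.00 − 6457.00 = 3822.00.
Lower fence = Q1 − 1.5·IQR = 6457.00 − 5733.00 = 724.00.
Upper fence = Q3 + 1.5·IQR = 10279.00 + 5733.00 = 16012.00.
17132 > 16012.00 → outlier.
23558 > 16012.00 → outlier.
All remaining values lie within [724.00, 16012.00].

17132, 23558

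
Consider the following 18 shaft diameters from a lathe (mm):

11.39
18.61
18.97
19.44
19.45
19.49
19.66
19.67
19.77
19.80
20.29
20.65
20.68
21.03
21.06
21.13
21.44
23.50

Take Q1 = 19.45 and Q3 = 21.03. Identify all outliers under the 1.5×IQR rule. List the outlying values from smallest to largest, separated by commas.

11.39, 23.50

IQR = Q3 − Q1 = 21.03 − 19.45 = 1.58.
Lower fence = Q1 − 1.5·IQR = 19.45 − 2.37 = 17.08.
Upper fence = Q3 + 1.5·IQR = 21.03 + 2.37 = 23.40.
11.39 < 17.08 → outlier.
23.50 > 23.40 → outlier.
All remaining values lie within [17.08, 23.40].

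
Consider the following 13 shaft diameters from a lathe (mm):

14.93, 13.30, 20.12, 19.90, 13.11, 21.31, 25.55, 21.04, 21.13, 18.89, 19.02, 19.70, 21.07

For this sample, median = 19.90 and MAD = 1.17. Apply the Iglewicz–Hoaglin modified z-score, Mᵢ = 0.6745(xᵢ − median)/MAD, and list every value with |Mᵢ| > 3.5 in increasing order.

|Mᵢ| > 3.5 ⇔ |xᵢ − 19.90| > 3.5·1.17/0.6745 = 6.07.
So outliers lie outside [13.83, 25.97].
13.11: M = -3.91 → outlier.
13.30: M = -3.80 → outlier.

13.11, 13.30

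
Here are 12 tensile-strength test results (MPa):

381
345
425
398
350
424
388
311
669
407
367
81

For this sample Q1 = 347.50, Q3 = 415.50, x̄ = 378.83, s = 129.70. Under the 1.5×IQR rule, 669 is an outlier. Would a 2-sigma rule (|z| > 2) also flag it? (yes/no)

yes

z = (669 − 378.83) / 129.70 = 2.24.
|z| = 2.24 > 2.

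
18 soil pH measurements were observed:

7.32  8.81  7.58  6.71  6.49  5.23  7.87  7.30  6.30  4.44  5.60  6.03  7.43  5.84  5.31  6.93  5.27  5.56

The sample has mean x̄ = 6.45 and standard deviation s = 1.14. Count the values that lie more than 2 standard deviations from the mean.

Cutoffs: x̄ ± 2s = [4.17, 8.73].
Outside the cutoffs: 8.81.

1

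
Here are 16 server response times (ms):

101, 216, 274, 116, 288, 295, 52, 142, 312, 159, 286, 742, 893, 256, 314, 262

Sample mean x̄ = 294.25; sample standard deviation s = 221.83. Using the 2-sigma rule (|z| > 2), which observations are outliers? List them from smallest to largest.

742, 893

Cutoffs at x̄ ± 2s: 294.25 ± 2·221.83 = [-149.41, 737.91].
742: z = 2.02, |z| > 2 → outlier.
893: z = 2.70, |z| > 2 → outlier.
Every other value lies within [-149.41, 737.91].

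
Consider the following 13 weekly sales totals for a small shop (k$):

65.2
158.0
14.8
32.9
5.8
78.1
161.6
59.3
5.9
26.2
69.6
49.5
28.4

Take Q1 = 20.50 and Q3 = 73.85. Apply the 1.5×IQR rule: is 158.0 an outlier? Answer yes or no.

IQR = Q3 − Q1 = 73.85 − 20.50 = 53.35.
Lower fence = Q1 − 1.5·IQR = 20.50 − 80.025 = -59.525.
Upper fence = Q3 + 1.5·IQR = 73.85 + 80.025 = 153.875.
158.0 lies above the upper fence.

yes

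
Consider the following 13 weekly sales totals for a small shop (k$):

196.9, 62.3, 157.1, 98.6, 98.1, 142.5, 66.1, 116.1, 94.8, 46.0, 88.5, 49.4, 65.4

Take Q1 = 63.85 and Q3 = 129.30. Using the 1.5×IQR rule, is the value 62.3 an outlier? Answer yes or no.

no

IQR = Q3 − Q1 = 129.30 − 63.85 = 65.45.
Lower fence = Q1 − 1.5·IQR = 63.85 − 98.175 = -34.325.
Upper fence = Q3 + 1.5·IQR = 129.30 + 98.175 = 227.475.
62.3 lies within [-34.325, 227.475].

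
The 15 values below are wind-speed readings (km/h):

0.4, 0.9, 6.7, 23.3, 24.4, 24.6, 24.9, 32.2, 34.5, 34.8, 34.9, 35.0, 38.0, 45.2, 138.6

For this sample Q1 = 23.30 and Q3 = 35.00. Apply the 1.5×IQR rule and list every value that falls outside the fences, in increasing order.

0.4, 0.9, 138.6

IQR = Q3 − Q1 = 35.00 − 23.30 = 11.70.
Lower fence = Q1 − 1.5·IQR = 23.30 − 17.55 = 5.75.
Upper fence = Q3 + 1.5·IQR = 35.00 + 17.55 = 52.55.
0.4 < 5.75 → outlier.
0.9 < 5.75 → outlier.
138.6 > 52.55 → outlier.
All remaining values lie within [5.75, 52.55].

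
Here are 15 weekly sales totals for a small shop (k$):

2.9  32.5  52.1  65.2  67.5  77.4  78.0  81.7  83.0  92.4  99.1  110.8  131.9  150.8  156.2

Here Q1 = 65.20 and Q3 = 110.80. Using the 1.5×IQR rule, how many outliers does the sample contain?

0

IQR = 45.60; fences at 65.20 − 68.40 = -3.20 and 110.80 + 68.40 = 179.20.
Every value lies within the cutoffs.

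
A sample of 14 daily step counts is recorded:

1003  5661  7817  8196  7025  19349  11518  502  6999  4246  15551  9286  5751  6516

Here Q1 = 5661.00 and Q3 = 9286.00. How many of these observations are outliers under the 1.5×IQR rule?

2

IQR = 3625.00; fences at 5661.00 − 5437.50 = 223.50 and 9286.00 + 5437.50 = 14723.50.
Outside the cutoffs: 15551, 19349.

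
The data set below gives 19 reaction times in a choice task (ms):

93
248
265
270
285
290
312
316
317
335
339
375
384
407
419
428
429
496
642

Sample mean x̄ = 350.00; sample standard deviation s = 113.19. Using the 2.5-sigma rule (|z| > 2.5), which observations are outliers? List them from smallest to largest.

642

Cutoffs at x̄ ± 2.5s: 350.00 ± 2.5·113.19 = [67.025, 632.975].
642: z = 2.58, |z| > 2.5 → outlier.
Every other value lies within [67.025, 632.975].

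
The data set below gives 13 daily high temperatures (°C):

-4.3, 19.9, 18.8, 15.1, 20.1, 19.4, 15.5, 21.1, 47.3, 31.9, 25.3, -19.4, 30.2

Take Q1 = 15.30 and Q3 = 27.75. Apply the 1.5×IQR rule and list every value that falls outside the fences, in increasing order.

-19.4, -4.3, 47.3

IQR = Q3 − Q1 = 27.75 − 15.30 = 12.45.
Lower fence = Q1 − 1.5·IQR = 15.30 − 18.675 = -3.375.
Upper fence = Q3 + 1.5·IQR = 27.75 + 18.675 = 46.425.
-19.4 < -3.375 → outlier.
-4.3 < -3.375 → outlier.
47.3 > 46.425 → outlier.
All remaining values lie within [-3.375, 46.425].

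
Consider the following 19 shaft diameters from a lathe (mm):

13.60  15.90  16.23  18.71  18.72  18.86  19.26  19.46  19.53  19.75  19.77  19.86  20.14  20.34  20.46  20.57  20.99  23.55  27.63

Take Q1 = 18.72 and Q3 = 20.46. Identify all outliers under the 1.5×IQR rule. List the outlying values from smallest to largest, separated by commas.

IQR = Q3 − Q1 = 20.46 − 18.72 = 1.74.
Lower fence = Q1 − 1.5·IQR = 18.72 − 2.61 = 16.11.
Upper fence = Q3 + 1.5·IQR = 20.46 + 2.61 = 23.07.
13.60 < 16.11 → outlier.
15.90 < 16.11 → outlier.
23.55 > 23.07 → outlier.
27.63 > 23.07 → outlier.
All remaining values lie within [16.11, 23.07].

13.60, 15.90, 23.55, 27.63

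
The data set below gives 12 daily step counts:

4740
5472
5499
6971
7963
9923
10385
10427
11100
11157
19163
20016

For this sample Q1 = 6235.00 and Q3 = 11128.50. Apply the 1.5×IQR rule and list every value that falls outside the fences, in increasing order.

IQR = Q3 − Q1 = 11128.50 − 6235.00 = 4893.50.
Lower fence = Q1 − 1.5·IQR = 6235.00 − 7340.25 = -1105.25.
Upper fence = Q3 + 1.5·IQR = 11128.50 + 7340.25 = 18468.75.
19163 > 18468.75 → outlier.
20016 > 18468.75 → outlier.
All remaining values lie within [-1105.25, 18468.75].

19163, 20016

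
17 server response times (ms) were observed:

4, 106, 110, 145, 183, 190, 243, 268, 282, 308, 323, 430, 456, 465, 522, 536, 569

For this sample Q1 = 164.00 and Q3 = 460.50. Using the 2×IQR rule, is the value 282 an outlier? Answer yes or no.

IQR = Q3 − Q1 = 460.50 − 164.00 = 296.50.
Lower fence = Q1 − 2·IQR = 164.00 − 593.00 = -429.00.
Upper fence = Q3 + 2·IQR = 460.50 + 593.00 = 1053.50.
282 lies within [-429.00, 1053.50].

no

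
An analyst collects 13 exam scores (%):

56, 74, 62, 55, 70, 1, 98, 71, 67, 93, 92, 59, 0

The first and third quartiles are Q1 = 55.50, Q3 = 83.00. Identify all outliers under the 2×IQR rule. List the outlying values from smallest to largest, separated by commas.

IQR = Q3 − Q1 = 83.00 − 55.50 = 27.50.
Lower fence = Q1 − 2·IQR = 55.50 − 55.00 = 0.50.
Upper fence = Q3 + 2·IQR = 83.00 + 55.00 = 138.00.
0 < 0.50 → outlier.
All remaining values lie within [0.50, 138.00].

0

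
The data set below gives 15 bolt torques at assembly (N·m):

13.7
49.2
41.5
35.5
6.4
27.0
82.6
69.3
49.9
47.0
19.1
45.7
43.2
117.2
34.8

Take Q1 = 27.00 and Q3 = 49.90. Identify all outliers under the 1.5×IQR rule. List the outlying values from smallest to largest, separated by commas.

117.2

IQR = Q3 − Q1 = 49.90 − 27.00 = 22.90.
Lower fence = Q1 − 1.5·IQR = 27.00 − 34.35 = -7.35.
Upper fence = Q3 + 1.5·IQR = 49.90 + 34.35 = 84.25.
117.2 > 84.25 → outlier.
All remaining values lie within [-7.35, 84.25].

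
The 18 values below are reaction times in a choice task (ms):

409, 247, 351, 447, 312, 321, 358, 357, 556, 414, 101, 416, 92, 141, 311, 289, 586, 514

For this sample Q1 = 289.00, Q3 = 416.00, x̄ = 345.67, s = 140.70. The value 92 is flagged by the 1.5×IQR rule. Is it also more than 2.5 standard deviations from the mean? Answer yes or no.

no

z = (92 − 345.67) / 140.70 = -1.80.
|z| = 1.80 ≤ 2.5.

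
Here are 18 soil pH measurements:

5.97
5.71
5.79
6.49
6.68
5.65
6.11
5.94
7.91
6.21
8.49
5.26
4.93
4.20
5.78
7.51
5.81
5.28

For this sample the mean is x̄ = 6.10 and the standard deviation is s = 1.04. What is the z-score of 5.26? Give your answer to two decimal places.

-0.81

z = (5.26 − 6.10) / 1.04 = -0.81.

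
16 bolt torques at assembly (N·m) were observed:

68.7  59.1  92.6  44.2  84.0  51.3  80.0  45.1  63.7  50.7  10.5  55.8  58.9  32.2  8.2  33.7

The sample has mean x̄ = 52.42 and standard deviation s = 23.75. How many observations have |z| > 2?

0

Cutoffs: x̄ ± 2s = [4.92, 99.92].
Every value lies within the cutoffs.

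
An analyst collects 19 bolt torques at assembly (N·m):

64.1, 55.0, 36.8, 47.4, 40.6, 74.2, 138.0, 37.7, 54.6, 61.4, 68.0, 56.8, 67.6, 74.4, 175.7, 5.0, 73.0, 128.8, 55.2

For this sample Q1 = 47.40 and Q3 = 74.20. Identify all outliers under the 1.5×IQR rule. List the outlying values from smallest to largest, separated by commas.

IQR = Q3 − Q1 = 74.20 − 47.40 = 26.80.
Lower fence = Q1 − 1.5·IQR = 47.40 − 40.20 = 7.20.
Upper fence = Q3 + 1.5·IQR = 74.20 + 40.20 = 114.40.
5.0 < 7.20 → outlier.
128.8 > 114.40 → outlier.
138.0 > 114.40 → outlier.
175.7 > 114.40 → outlier.
All remaining values lie within [7.20, 114.40].

5.0, 128.8, 138.0, 175.7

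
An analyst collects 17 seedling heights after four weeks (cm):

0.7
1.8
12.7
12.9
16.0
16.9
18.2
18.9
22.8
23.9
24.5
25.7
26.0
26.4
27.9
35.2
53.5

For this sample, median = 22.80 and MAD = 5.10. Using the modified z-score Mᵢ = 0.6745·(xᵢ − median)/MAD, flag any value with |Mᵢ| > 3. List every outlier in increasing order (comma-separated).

|Mᵢ| > 3 ⇔ |xᵢ − 22.80| > 3·5.10/0.6745 = 22.68.
So outliers lie outside [0.12, 45.48].
53.5: M = 4.06 → outlier.

53.5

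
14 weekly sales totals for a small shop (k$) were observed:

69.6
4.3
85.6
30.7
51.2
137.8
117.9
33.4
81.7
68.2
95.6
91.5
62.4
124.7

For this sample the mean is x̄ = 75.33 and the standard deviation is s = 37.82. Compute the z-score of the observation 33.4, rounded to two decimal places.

-1.11

z = (33.4 − 75.33) / 37.82 = -1.11.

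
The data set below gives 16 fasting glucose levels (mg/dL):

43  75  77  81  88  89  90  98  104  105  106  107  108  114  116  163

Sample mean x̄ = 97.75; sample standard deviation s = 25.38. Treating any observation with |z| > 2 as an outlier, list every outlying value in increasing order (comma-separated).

43, 163

Cutoffs at x̄ ± 2s: 97.75 ± 2·25.38 = [46.99, 148.51].
43: z = -2.16, |z| > 2 → outlier.
163: z = 2.57, |z| > 2 → outlier.
Every other value lies within [46.99, 148.51].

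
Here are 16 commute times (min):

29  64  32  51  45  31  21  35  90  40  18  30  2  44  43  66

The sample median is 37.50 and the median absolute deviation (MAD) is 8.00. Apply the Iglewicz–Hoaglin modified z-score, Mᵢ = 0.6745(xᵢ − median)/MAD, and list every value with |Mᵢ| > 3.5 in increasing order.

90

|Mᵢ| > 3.5 ⇔ |xᵢ − 37.50| > 3.5·8.00/0.6745 = 41.51.
So outliers lie outside [-4.01, 79.01].
90: M = 4.43 → outlier.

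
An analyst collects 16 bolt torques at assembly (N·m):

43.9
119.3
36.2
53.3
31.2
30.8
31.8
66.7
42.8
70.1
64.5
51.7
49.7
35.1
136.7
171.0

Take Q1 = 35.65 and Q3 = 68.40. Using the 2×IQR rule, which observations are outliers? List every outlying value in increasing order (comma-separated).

IQR = Q3 − Q1 = 68.40 − 35.65 = 32.75.
Lower fence = Q1 − 2·IQR = 35.65 − 65.50 = -29.85.
Upper fence = Q3 + 2·IQR = 68.40 + 65.50 = 133.90.
136.7 > 133.90 → outlier.
171.0 > 133.90 → outlier.
All remaining values lie within [-29.85, 133.90].

136.7, 171.0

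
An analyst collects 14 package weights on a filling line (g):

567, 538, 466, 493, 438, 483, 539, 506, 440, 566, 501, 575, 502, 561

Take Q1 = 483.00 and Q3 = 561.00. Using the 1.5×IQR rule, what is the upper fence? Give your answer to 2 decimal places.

IQR = Q3 − Q1 = 561.00 − 483.00 = 78.00.
Lower fence = Q1 − 1.5·IQR = 483.00 − 117.00 = 366.00.
Upper fence = Q3 + 1.5·IQR = 561.00 + 117.00 = 678.00.

678.00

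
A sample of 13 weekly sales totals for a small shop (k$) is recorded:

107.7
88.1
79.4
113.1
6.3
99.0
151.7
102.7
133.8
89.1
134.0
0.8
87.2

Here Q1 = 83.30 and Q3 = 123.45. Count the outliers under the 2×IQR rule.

1

IQR = 40.15; fences at 83.30 − 80.30 = 3.00 and 123.45 + 80.30 = 203.75.
Outside the cutoffs: 0.8.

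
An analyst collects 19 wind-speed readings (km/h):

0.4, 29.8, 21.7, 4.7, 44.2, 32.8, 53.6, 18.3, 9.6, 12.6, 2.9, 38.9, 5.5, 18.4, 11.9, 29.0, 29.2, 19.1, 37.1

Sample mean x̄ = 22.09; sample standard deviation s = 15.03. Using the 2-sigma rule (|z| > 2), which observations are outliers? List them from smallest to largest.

Cutoffs at x̄ ± 2s: 22.09 ± 2·15.03 = [-7.97, 52.15].
53.6: z = 2.10, |z| > 2 → outlier.
Every other value lies within [-7.97, 52.15].

53.6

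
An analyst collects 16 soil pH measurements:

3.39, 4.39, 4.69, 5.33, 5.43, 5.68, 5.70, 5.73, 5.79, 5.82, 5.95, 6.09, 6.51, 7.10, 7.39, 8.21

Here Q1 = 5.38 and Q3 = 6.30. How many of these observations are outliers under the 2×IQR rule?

IQR = 0.92; fences at 5.38 − 1.84 = 3.54 and 6.30 + 1.84 = 8.14.
Outside the cutoffs: 3.39, 8.21.

2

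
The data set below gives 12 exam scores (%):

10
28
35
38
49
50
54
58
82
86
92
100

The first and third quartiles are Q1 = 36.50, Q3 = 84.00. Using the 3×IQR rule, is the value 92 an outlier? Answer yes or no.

IQR = Q3 − Q1 = 84.00 − 36.50 = 47.50.
Lower fence = Q1 − 3·IQR = 36.50 − 142.50 = -106.00.
Upper fence = Q3 + 3·IQR = 84.00 + 142.50 = 226.50.
92 lies within [-106.00, 226.50].

no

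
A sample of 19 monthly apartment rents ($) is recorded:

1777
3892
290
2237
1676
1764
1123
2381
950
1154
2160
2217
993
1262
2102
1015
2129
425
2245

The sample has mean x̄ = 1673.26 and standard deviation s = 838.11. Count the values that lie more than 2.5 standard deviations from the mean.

1

Cutoffs: x̄ ± 2.5s = [-422.015, 3768.535].
Outside the cutoffs: 3892.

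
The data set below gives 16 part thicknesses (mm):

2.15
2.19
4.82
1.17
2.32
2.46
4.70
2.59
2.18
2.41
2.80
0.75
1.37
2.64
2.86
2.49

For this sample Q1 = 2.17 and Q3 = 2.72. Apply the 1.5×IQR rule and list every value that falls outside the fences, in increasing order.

IQR = Q3 − Q1 = 2.72 − 2.17 = 0.55.
Lower fence = Q1 − 1.5·IQR = 2.17 − 0.825 = 1.345.
Upper fence = Q3 + 1.5·IQR = 2.72 + 0.825 = 3.545.
0.75 < 1.345 → outlier.
1.17 < 1.345 → outlier.
4.70 > 3.545 → outlier.
4.82 > 3.545 → outlier.
All remaining values lie within [1.345, 3.545].

0.75, 1.17, 4.70, 4.82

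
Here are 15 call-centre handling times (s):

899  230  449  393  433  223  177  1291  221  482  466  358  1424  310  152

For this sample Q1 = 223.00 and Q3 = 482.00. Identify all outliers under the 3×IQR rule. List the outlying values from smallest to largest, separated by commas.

1291, 1424

IQR = Q3 − Q1 = 482.00 − 223.00 = 259.00.
Lower fence = Q1 − 3·IQR = 223.00 − 777.00 = -554.00.
Upper fence = Q3 + 3·IQR = 482.00 + 777.00 = 1259.00.
1291 > 1259.00 → outlier.
1424 > 1259.00 → outlier.
All remaining values lie within [-554.00, 1259.00].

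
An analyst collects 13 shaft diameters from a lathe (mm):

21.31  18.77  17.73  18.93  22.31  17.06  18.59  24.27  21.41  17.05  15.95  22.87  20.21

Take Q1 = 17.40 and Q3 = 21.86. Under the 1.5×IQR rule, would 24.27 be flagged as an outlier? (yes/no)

no

IQR = Q3 − Q1 = 21.86 − 17.40 = 4.46.
Lower fence = Q1 − 1.5·IQR = 17.40 − 6.69 = 10.71.
Upper fence = Q3 + 1.5·IQR = 21.86 + 6.69 = 28.55.
24.27 lies within [10.71, 28.55].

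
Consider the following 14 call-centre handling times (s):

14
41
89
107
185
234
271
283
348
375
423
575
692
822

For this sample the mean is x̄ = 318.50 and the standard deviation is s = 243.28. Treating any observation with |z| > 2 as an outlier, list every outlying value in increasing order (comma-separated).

Cutoffs at x̄ ± 2s: 318.50 ± 2·243.28 = [-168.06, 805.06].
822: z = 2.07, |z| > 2 → outlier.
Every other value lies within [-168.06, 805.06].

822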